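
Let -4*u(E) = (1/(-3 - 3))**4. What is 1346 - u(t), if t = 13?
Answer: 6977665/5184 ≈ 1346.0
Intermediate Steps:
u(E) = -1/5184 (u(E) = -1/(4*(-3 - 3)**4) = -(1/(-6))**4/4 = -(-1/6)**4/4 = -1/4*1/1296 = -1/5184)
1346 - u(t) = 1346 - 1*(-1/5184) = 1346 + 1/5184 = 6977665/5184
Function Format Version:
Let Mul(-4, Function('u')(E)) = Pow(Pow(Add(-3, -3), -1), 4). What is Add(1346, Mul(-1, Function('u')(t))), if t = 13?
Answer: Rational(6977665, 5184) ≈ 1346.0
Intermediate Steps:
Function('u')(E) = Rational(-1, 5184) (Function('u')(E) = Mul(Rational(-1, 4), Pow(Pow(Add(-3, -3), -1), 4)) = Mul(Rational(-1, 4), Pow(Pow(-6, -1), 4)) = Mul(Rational(-1, 4), Pow(Rational(-1, 6), 4)) = Mul(Rational(-1, 4), Rational(1, 1296)) = Rational(-1, 5184))
Add(1346, Mul(-1, Function('u')(t))) = Add(1346, Mul(-1, Rational(-1, 5184))) = Add(1346, Rational(1, 5184)) = Rational(6977665, 5184)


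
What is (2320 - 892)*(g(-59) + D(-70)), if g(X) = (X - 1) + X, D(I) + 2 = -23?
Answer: -205632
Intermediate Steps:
D(I) = -25 (D(I) = -2 - 23 = -25)
g(X) = -1 + 2*X (g(X) = (-1 + X) + X = -1 + 2*X)
(2320 - 892)*(g(-59) + D(-70)) = (2320 - 892)*((-1 + 2*(-59)) - 25) = 1428*((-1 - 118) - 25) = 1428*(-119 - 25) = 1428*(-144) = -205632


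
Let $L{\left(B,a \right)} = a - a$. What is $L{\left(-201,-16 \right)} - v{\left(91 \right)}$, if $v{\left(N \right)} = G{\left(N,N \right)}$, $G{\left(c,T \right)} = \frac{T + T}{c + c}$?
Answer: $-1$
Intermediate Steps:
$L{\left(B,a \right)} = 0$
$G{\left(c,T \right)} = \frac{T}{c}$ ($G{\left(c,T \right)} = \frac{2 T}{2 c} = 2 T \frac{1}{2 c} = \frac{T}{c}$)
$v{\left(N \right)} = 1$ ($v{\left(N \right)} = \frac{N}{N} = 1$)
$L{\left(-201,-16 \right)} - v{\left(91 \right)} = 0 - 1 = -1$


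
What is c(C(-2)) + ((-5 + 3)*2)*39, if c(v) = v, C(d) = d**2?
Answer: -152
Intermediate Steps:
c(C(-2)) + ((-5 + 3)*2)*39 = (-2)**2 + ((-5 + 3)*2)*39 = 4 - 2*2*39 = 4 - 4*39 = 4 - 156 = -152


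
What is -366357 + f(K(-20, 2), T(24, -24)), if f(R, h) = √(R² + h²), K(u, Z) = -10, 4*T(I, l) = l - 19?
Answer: -366357 + √3449/4 ≈ -3.6634e+5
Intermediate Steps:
T(I, l) = -19/4 + l/4 (T(I, l) = (l - 19)/4 = (-19 + l)/4 = -19/4 + l/4)
-366357 + f(K(-20, 2), T(24, -24)) = -366357 + √((-10)² + (-19/4 + (¼)*(-24))²) = -366357 + √(100 + (-19/4 - 6)²) = -366357 + √(100 + (-43/4)²) = -366357 + √(100 + 1849/16) = -366357 + √(3449/16) = -366357 + √3449/4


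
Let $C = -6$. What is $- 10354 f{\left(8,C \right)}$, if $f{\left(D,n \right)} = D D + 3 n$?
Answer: $-476284$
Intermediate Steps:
$f{\left(D,n \right)} = D^{2} + 3 n$
$- 10354 f{\left(8,C \right)} = - 10354 \left(8^{2} + 3 \left(-6\right)\right) = - 10354 \left(64 - 18\right) = \left(-10354\right) 46 = -476284$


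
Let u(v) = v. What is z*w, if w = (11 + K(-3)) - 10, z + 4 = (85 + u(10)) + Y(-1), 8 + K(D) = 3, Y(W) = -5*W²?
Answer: -344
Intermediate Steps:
K(D) = -5 (K(D) = -8 + 3 = -5)
z = 86 (z = -4 + ((85 + 10) - 5*(-1)²) = -4 + (95 - 5*1) = -4 + (95 - 5) = -4 + 90 = 86)
w = -4 (w = (11 - 5) - 10 = 6 - 10 = -4)
z*w = 86*(-4) = -344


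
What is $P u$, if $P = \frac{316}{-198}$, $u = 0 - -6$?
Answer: $- \frac{316}{33} \approx -9.5758$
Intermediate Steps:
$u = 6$ ($u = 0 + 6 = 6$)
$P = - \frac{158}{99}$ ($P = 316 \left(- \frac{1}{198}\right) = - \frac{158}{99} \approx -1.596$)
$P u = \left(- \frac{158}{99}\right) 6 = - \frac{316}{33}$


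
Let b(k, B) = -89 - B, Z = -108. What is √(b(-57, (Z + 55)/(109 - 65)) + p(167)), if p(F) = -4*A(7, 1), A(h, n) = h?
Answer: I*√56045/22 ≈ 10.761*I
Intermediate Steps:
p(F) = -28 (p(F) = -4*7 = -28)
√(b(-57, (Z + 55)/(109 - 65)) + p(167)) = √((-89 - (-108 + 55)/(109 - 65)) - 28) = √((-89 - (-53)/44) - 28) = √((-89 - 1*(-53/44)) - 28) = √((-89 + 53/44) - 28) = √(-3863/44 - 28) = √(-5095/44) = I*√56045/22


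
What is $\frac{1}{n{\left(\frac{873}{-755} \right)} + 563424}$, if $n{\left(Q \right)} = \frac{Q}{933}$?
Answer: $\frac{234805}{132294772029} \approx 1.7749 \cdot 10^{-6}$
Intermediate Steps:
$n{\left(Q \right)} = \frac{Q}{933}$ ($n{\left(Q \right)} = Q \frac{1}{933} = \frac{Q}{933}$)
$\frac{1}{n{\left(\frac{873}{-755} \right)} + 563424} = \frac{1}{\frac{873 \frac{1}{-755}}{933} + 563424} = \frac{1}{\frac{873 \left(- \frac{1}{755}\right)}{933} + 563424} = \frac{1}{\frac{1}{933} \left(- \frac{873}{755}\right) + 563424} = \frac{1}{- \frac{291}{234805} + 563424} = \frac{1}{\frac{132294772029}{234805}} = \frac{234805}{132294772029}$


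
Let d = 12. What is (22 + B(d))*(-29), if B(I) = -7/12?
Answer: -7453/12 ≈ -621.08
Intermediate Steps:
B(I) = -7/12 (B(I) = -7*1/12 = -7/12)
(22 + B(d))*(-29) = (22 - 7/12)*(-29) = (257/12)*(-29) = -7453/12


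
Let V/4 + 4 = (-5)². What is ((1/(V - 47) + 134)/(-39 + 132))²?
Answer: 2732409/1315609 ≈ 2.0769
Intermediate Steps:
V = 84 (V = -16 + 4*(-5)² = -16 + 4*25 = -16 + 100 = 84)
((1/(V - 47) + 134)/(-39 + 132))² = ((1/(84 - 47) + 134)/(-39 + 132))² = ((1/37 + 134)/93)² = ((1/37 + 134)*(1/93))² = ((4959/37)*(1/93))² = (1653/1147)² = 2732409/1315609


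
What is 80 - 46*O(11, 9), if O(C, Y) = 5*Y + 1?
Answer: -2036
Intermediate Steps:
O(C, Y) = 1 + 5*Y
80 - 46*O(11, 9) = 80 - 46*(1 + 5*9) = 80 - 46*(1 + 45) = 80 - 46*46 = 80 - 2116 = -2036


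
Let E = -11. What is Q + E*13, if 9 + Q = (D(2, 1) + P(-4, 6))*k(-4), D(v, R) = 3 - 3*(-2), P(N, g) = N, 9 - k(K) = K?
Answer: -87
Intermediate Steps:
k(K) = 9 - K
D(v, R) = 9 (D(v, R) = 3 + 6 = 9)
Q = 56 (Q = -9 + (9 - 4)*(9 - 1*(-4)) = -9 + 5*(9 + 4) = -9 + 5*13 = -9 + 65 = 56)
Q + E*13 = 56 - 11*13 = 56 - 143 = -87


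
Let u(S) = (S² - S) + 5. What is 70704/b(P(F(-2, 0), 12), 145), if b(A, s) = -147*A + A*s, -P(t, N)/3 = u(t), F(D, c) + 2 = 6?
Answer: 11784/17 ≈ 693.18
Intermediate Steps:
u(S) = 5 + S² - S
F(D, c) = 4 (F(D, c) = -2 + 6 = 4)
P(t, N) = -15 - 3*t² + 3*t (P(t, N) = -3*(5 + t² - t) = -15 - 3*t² + 3*t)
70704/b(P(F(-2, 0), 12), 145) = 70704/(((-15 - 3*4² + 3*4)*(-147 + 145))) = 70704/(((-15 - 3*16 + 12)*(-2))) = 70704/(((-15 - 48 + 12)*(-2))) = 70704/((-51*(-2))) = 70704/102 = 70704*(1/102) = 11784/17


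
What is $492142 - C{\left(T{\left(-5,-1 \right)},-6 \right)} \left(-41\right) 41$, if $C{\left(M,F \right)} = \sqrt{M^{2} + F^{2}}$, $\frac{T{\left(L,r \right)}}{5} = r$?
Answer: $492142 + 1681 \sqrt{61} \approx 5.0527 \cdot 10^{5}$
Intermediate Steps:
$T{\left(L,r \right)} = 5 r$
$C{\left(M,F \right)} = \sqrt{F^{2} + M^{2}}$
$492142 - C{\left(T{\left(-5,-1 \right)},-6 \right)} \left(-41\right) 41 = 492142 - \sqrt{\left(-6\right)^{2} + \left(5 \left(-1\right)\right)^{2}} \left(-41\right) 41 = 492142 - \sqrt{36 + \left(-5\right)^{2}} \left(-41\right) 41 = 492142 - \sqrt{36 + 25} \left(-41\right) 41 = 492142 - \sqrt{61} \left(-41\right) 41 = 492142 - - 41 \sqrt{61} \cdot 41 = 492142 - - 1681 \sqrt{61} = 492142 + 1681 \sqrt{61}$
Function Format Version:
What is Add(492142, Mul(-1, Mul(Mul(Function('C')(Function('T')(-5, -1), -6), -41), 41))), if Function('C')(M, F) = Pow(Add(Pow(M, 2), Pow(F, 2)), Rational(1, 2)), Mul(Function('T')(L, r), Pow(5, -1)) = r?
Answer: Add(492142, Mul(1681, Pow(61, Rational(1, 2)))) ≈ 5.0527e+5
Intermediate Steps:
Function('T')(L, r) = Mul(5, r)
Function('C')(M, F) = Pow(Add(Pow(F, 2), Pow(M, 2)), Rational(1, 2))
Add(492142, Mul(-1, Mul(Mul(Function('C')(Function('T')(-5, -1), -6), -41), 41))) = Add(492142, Mul(-1, Mul(Mul(Pow(Add(Pow(-6, 2), Pow(Mul(5, -1), 2)), Rational(1, 2)), -41), 41))) = Add(492142, Mul(-1, Mul(Mul(Pow(Add(36, Pow(-5, 2)), Rational(1, 2)), -41), 41))) = Add(492142, Mul(-1, Mul(Mul(Pow(Add(36, 25), Rational(1, 2)), -41), 41))) = Add(492142, Mul(-1, Mul(Mul(Pow(61, Rational(1, 2)), -41), 41))) = Add(492142, Mul(-1, Mul(Mul(-41, Pow(61, Rational(1, 2))), 41))) = Add(492142, Mul(-1, Mul(-1681, Pow(61, Rational(1, 2))))) = Add(492142, Mul(1681, Pow(61, Rational(1, 2))))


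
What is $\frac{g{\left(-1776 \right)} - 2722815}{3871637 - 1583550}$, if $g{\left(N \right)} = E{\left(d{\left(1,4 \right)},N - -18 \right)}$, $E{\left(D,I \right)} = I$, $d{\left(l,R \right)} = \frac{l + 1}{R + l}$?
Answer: $- \frac{66453}{55807} \approx -1.1908$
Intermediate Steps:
$d{\left(l,R \right)} = \frac{1 + l}{R + l}$
$g{\left(N \right)} = 18 + N$ ($g{\left(N \right)} = N - -18 = N + 18 = 18 + N$)
$\frac{g{\left(-1776 \right)} - 2722815}{3871637 - 1583550} = \frac{\left(18 - 1776\right) - 2722815}{3871637 - 1583550} = \frac{-1758 - 2722815}{2288087} = \left(-2724573\right) \frac{1}{2288087} = - \frac{66453}{55807}$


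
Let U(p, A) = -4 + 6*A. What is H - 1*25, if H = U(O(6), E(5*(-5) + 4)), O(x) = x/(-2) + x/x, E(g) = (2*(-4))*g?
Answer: 979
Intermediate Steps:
E(g) = -8*g
O(x) = 1 - x/2 (O(x) = x*(-½) + 1 = -x/2 + 1 = 1 - x/2)
H = 1004 (H = -4 + 6*(-8*(5*(-5) + 4)) = -4 + 6*(-8*(-25 + 4)) = -4 + 6*(-8*(-21)) = -4 + 6*168 = -4 + 1008 = 1004)
H - 1*25 = 1004 - 1*25 = 1004 - 25 = 979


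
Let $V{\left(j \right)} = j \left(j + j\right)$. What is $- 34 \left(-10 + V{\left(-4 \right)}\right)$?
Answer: $-748$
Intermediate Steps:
$V{\left(j \right)} = 2 j^{2}$ ($V{\left(j \right)} = j 2 j = 2 j^{2}$)
$- 34 \left(-10 + V{\left(-4 \right)}\right) = - 34 \left(-10 + 2 \left(-4\right)^{2}\right) = - 34 \left(-10 + 2 \cdot 16\right) = - 34 \left(-10 + 32\right) = \left(-34\right) 22 = -748$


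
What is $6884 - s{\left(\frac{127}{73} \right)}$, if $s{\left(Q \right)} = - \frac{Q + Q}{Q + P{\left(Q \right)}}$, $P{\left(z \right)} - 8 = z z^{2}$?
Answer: $\frac{20092670267}{2918651} \approx 6884.2$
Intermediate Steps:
$P{\left(z \right)} = 8 + z^{3}$ ($P{\left(z \right)} = 8 + z z^{2} = 8 + z^{3}$)
$s{\left(Q \right)} = - \frac{2 Q}{8 + Q + Q^{3}}$ ($s{\left(Q \right)} = - \frac{Q + Q}{Q + \left(8 + Q^{3}\right)} = - \frac{2 Q}{8 + Q + Q^{3}}$)
$6884 - s{\left(\frac{127}{73} \right)} = 6884 - - \frac{2 \cdot \frac{127}{73}}{8 + \frac{127}{73} + \left(\frac{127}{73}\right)^{3}} = 6884 - - \frac{2 \cdot 127 \cdot \frac{1}{73}}{8 + 127 \cdot \frac{1}{73} + \left(127 \cdot \frac{1}{73}\right)^{3}} = 6884 - \left(-2\right) \frac{127}{73} \frac{1}{8 + \frac{127}{73} + \left(\frac{127}{73}\right)^{3}} = 6884 - \left(-2\right) \frac{127}{73} \frac{1}{8 + \frac{127}{73} + \frac{2048383}{389017}} = 6884 - \left(-2\right) \frac{127}{73} \frac{1}{\frac{5837302}{389017}} = 6884 - \left(-2\right) \frac{127}{73} \cdot \frac{389017}{5837302} = 6884 - - \frac{676783}{2918651} = 6884 + \frac{676783}{2918651} = \frac{20092670267}{2918651}$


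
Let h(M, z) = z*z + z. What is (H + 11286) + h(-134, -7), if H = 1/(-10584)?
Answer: 119895551/10584 ≈ 11328.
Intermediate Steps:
H = -1/10584 ≈ -9.4482e-5
h(M, z) = z + z**2 (h(M, z) = z**2 + z = z + z**2)
(H + 11286) + h(-134, -7) = (-1/10584 + 11286) - 7*(1 - 7) = 119451023/10584 - 7*(-6) = 119451023/10584 + 42 = 119895551/10584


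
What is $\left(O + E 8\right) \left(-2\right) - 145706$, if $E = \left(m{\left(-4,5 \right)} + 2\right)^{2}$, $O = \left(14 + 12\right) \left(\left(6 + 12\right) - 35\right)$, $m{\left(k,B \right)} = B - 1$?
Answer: $-145398$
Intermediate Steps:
$m{\left(k,B \right)} = -1 + B$
$O = -442$ ($O = 26 \left(18 - 35\right) = 26 \left(-17\right) = -442$)
$E = 36$ ($E = \left(\left(-1 + 5\right) + 2\right)^{2} = \left(4 + 2\right)^{2} = 6^{2} = 36$)
$\left(O + E 8\right) \left(-2\right) - 145706 = \left(-442 + 36 \cdot 8\right) \left(-2\right) - 145706 = \left(-442 + 288\right) \left(-2\right) - 145706 = \left(-154\right) \left(-2\right) - 145706 = 308 - 145706 = -145398$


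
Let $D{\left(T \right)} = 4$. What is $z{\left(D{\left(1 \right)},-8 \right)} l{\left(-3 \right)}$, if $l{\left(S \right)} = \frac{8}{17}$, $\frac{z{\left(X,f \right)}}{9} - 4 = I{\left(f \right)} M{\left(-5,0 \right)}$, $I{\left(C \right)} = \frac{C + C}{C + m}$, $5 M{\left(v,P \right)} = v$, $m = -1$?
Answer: $\frac{160}{17} \approx 9.4118$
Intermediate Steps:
$M{\left(v,P \right)} = \frac{v}{5}$
$I{\left(C \right)} = \frac{2 C}{-1 + C}$ ($I{\left(C \right)} = \frac{C + C}{C - 1} = \frac{2 C}{-1 + C}$)
$z{\left(X,f \right)} = 36 - \frac{18 f}{-1 + f}$ ($z{\left(X,f \right)} = 36 + 9 \frac{2 f}{-1 + f} \frac{1}{5} \left(-5\right) = 36 + 9 \frac{2 f}{-1 + f} \left(-1\right) = 36 + 9 \left(- \frac{2 f}{-1 + f}\right) = 36 - \frac{18 f}{-1 + f}$)
$l{\left(S \right)} = \frac{8}{17}$ ($l{\left(S \right)} = 8 \cdot \frac{1}{17} = \frac{8}{17}$)
$z{\left(D{\left(1 \right)},-8 \right)} l{\left(-3 \right)} = \frac{18 \left(-2 - 8\right)}{-1 - 8} \cdot \frac{8}{17} = 18 \frac{1}{-9} \left(-10\right) \frac{8}{17} = 18 \left(- \frac{1}{9}\right) \left(-10\right) \frac{8}{17} = 20 \cdot \frac{8}{17} = \frac{160}{17}$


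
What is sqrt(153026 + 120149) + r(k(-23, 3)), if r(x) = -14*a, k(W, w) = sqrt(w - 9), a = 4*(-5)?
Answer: 280 + 35*sqrt(223) ≈ 802.66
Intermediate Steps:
a = -20
k(W, w) = sqrt(-9 + w)
r(x) = 280 (r(x) = -14*(-20) = 280)
sqrt(153026 + 120149) + r(k(-23, 3)) = sqrt(153026 + 120149) + 280 = sqrt(273175) + 280 = 35*sqrt(223) + 280 = 280 + 35*sqrt(223)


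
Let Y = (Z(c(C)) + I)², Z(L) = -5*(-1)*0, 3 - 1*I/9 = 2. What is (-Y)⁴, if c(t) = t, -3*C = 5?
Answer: 43046721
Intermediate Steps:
C = -5/3 (C = -⅓*5 = -5/3 ≈ -1.6667)
I = 9 (I = 27 - 9*2 = 27 - 18 = 9)
Z(L) = 0 (Z(L) = 5*0 = 0)
Y = 81 (Y = (0 + 9)² = 9² = 81)
(-Y)⁴ = (-1*81)⁴ = (-81)⁴ = 43046721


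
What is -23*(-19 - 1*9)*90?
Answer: 57960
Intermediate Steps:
-23*(-19 - 1*9)*90 = -23*(-19 - 9)*90 = -23*(-28)*90 = 644*90 = 57960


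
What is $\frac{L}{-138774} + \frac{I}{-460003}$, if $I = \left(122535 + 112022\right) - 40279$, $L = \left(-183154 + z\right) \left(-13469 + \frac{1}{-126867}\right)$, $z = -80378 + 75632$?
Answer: $- \frac{73850175105484757462}{4049369852101587} \approx -18237.0$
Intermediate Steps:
$z = -4746$
$L = \frac{321078188149600}{126867}$ ($L = \left(-183154 - 4746\right) \left(-13469 + \frac{1}{-126867}\right) = - 187900 \left(-13469 - \frac{1}{126867}\right) = \left(-187900\right) \left(- \frac{1708771624}{126867}\right) = \frac{321078188149600}{126867} \approx 2.5308 \cdot 10^{9}$)
$I = 194278$ ($I = 234557 - 40279 = 194278$)
$\frac{L}{-138774} + \frac{I}{-460003} = \frac{321078188149600}{126867 \left(-138774\right)} + \frac{194278}{-460003} = \frac{321078188149600}{126867} \left(- \frac{1}{138774}\right) + 194278 \left(- \frac{1}{460003}\right) = - \frac{160539094074800}{8802920529} - \frac{194278}{460003} = - \frac{73850175105484757462}{4049369852101587}$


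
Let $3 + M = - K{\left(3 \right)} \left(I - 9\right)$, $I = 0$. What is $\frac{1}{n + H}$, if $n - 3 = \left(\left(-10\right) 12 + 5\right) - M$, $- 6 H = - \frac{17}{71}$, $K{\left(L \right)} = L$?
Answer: $- \frac{426}{57919} \approx -0.0073551$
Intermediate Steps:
$H = \frac{17}{426}$ ($H = - \frac{\left(-17\right) \frac{1}{71}}{6} = \left(- \frac{1}{6}\right) \left(- \frac{17}{71}\right) = \frac{17}{426} \approx 0.039906$)
$M = 24$ ($M = -3 - 3 \left(0 - 9\right) = -3 - 3 \left(-9\right) = -3 - -27 = -3 + 27 = 24$)
$n = -136$ ($n = 3 + \left(\left(\left(-10\right) 12 + 5\right) - 24\right) = 3 + \left(\left(-120 + 5\right) - 24\right) = 3 - 139 = -136$)
$\frac{1}{n + H} = \frac{1}{-136 + \frac{17}{426}} = \frac{1}{- \frac{57919}{426}} = - \frac{426}{57919}$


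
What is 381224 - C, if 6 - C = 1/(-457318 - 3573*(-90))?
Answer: 51749581063/135748 ≈ 3.8122e+5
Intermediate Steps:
C = 814489/135748 (C = 6 - 1/(-457318 - 3573*(-90)) = 6 - 1/(-457318 + 321570) = 6 - 1/(-135748) = 6 - 1*(-1/135748) = 6 + 1/135748 = 814489/135748 ≈ 6.0000)
381224 - C = 381224 - 1*814489/135748 = 381224 - 814489/135748 = 51749581063/135748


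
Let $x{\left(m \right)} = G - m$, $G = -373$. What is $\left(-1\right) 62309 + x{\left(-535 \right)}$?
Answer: $-62147$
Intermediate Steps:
$x{\left(m \right)} = -373 - m$
$\left(-1\right) 62309 + x{\left(-535 \right)} = \left(-1\right) 62309 - -162 = -62309 + \left(-373 + 535\right) = -62309 + 162 = -62147$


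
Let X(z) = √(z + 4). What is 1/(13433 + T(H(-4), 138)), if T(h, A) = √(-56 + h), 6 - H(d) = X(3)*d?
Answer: 1/(13433 + I*√(50 - 4*√7)) ≈ 7.4444e-5 - 3.48e-8*I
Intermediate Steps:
X(z) = √(4 + z)
H(d) = 6 - d*√7 (H(d) = 6 - √(4 + 3)*d = 6 - √7*d = 6 - d*√7)
1/(13433 + T(H(-4), 138)) = 1/(13433 + √(-56 + (6 - 1*(-4)*√7))) = 1/(13433 + √(-56 + (6 + 4*√7))) = 1/(13433 + √(-50 + 4*√7))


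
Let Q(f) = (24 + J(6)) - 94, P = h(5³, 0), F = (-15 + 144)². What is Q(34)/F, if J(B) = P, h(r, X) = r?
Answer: 55/16641 ≈ 0.0033051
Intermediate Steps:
F = 16641 (F = 129² = 16641)
P = 125 (P = 5³ = 125)
J(B) = 125
Q(f) = 55 (Q(f) = (24 + 125) - 94 = 149 - 94 = 55)
Q(34)/F = 55/16641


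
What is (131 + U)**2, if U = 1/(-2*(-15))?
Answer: 15452761/900 ≈ 17170.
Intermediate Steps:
U = 1/30 ≈ 0.033333
(131 + U)**2 = (131 + 1/30)**2 = (3931/30)**2 = 15452761/900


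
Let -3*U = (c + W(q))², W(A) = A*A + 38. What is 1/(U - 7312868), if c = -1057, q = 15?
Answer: -3/22569040 ≈ -1.3293e-7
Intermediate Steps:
W(A) = 38 + A² (W(A) = A² + 38 = 38 + A²)
U = -630436/3 (U = -(-1057 + (38 + 15²))²/3 = -(-1057 + (38 + 225))²/3 = -(-1057 + 263)²/3 = -⅓*(-794)² = -⅓*630436 = -630436/3 ≈ -2.1015e+5)
1/(U - 7312868) = 1/(-630436/3 - 7312868) = 1/(-22569040/3) = -3/22569040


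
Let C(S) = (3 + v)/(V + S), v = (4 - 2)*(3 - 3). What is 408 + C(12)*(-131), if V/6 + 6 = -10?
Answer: 11555/28 ≈ 412.68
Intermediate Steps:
V = -96 (V = -36 + 6*(-10) = -36 - 60 = -96)
v = 0 (v = 2*0 = 0)
C(S) = 3/(-96 + S) (C(S) = (3 + 0)/(-96 + S) = 3/(-96 + S))
408 + C(12)*(-131) = 408 + (3/(-96 + 12))*(-131) = 408 + (3/(-84))*(-131) = 408 + (3*(-1/84))*(-131) = 408 - 1/28*(-131) = 408 + 131/28 = 11555/28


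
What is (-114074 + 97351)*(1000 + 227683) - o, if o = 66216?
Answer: -3824332025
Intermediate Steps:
(-114074 + 97351)*(1000 + 227683) - o = (-114074 + 97351)*(1000 + 227683) - 1*66216 = -16723*228683 - 66216 = -3824265809 - 66216 = -3824332025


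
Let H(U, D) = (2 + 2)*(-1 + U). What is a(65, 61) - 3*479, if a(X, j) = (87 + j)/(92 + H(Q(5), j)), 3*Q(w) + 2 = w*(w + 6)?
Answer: -170892/119 ≈ -1436.1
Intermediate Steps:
Q(w) = -⅔ + w*(6 + w)/3 (Q(w) = -⅔ + (w*(w + 6))/3 = -⅔ + (w*(6 + w))/3 = -⅔ + w*(6 + w)/3)
H(U, D) = -4 + 4*U (H(U, D) = 4*(-1 + U) = -4 + 4*U)
a(X, j) = 261/476 + 3*j/476 (a(X, j) = (87 + j)/(92 + (-4 + 4*(-⅔ + 2*5 + (⅓)*5²))) = (87 + j)/(92 + (-4 + 4*(-⅔ + 10 + (⅓)*25))) = (87 + j)/(92 + (-4 + 4*(-⅔ + 10 + 25/3))) = (87 + j)/(92 + (-4 + 4*(53/3))) = (87 + j)/(92 + (-4 + 212/3)) = (87 + j)/(92 + 200/3) = (87 + j)/(476/3) = (87 + j)*(3/476) = 261/476 + 3*j/476)
a(65, 61) - 3*479 = (261/476 + (3/476)*61) - 3*479 = (261/476 + 183/476) - 1437 = 111/119 - 1437 = -170892/119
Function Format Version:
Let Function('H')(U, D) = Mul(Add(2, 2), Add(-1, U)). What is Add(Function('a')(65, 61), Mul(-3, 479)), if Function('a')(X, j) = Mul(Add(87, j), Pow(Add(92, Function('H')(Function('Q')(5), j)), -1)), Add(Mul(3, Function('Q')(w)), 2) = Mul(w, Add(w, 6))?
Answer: Rational(-170892, 119) ≈ -1436.1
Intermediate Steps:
Function('Q')(w) = Add(Rational(-2, 3), Mul(Rational(1, 3), w, Add(6, w))) (Function('Q')(w) = Add(Rational(-2, 3), Mul(Rational(1, 3), Mul(w, Add(w, 6)))) = Add(Rational(-2, 3), Mul(Rational(1, 3), Mul(w, Add(6, w)))) = Add(Rational(-2, 3), Mul(Rational(1, 3), w, Add(6, w))))
Function('H')(U, D) = Add(-4, Mul(4, U)) (Function('H')(U, D) = Mul(4, Add(-1, U)) = Add(-4, Mul(4, U)))
Function('a')(X, j) = Add(Rational(261, 476), Mul(Rational(3, 476), j)) (Function('a')(X, j) = Mul(Add(87, j), Pow(Add(92, Add(-4, Mul(4, Add(Rational(-2, 3), Mul(2, 5), Mul(Rational(1, 3), Pow(5, 2)))))), -1)) = Mul(Add(87, j), Pow(Add(92, Add(-4, Mul(4, Add(Rational(-2, 3), 10, Mul(Rational(1, 3), 25))))), -1)) = Mul(Add(87, j), Pow(Add(92, Add(-4, Mul(4, Add(Rational(-2, 3), 10, Rational(25, 3))))), -1)) = Mul(Add(87, j), Pow(Add(92, Add(-4, Mul(4, Rational(53, 3)))), -1)) = Mul(Add(87, j), Pow(Add(92, Add(-4, Rational(212, 3))), -1)) = Mul(Add(87, j), Pow(Add(92, Rational(200, 3)), -1)) = Mul(Add(87, j), Pow(Rational(476, 3), -1)) = Mul(Add(87, j), Rational(3, 476)) = Add(Rational(261, 476), Mul(Rational(3, 476), j)))
Add(Function('a')(65, 61), Mul(-3, 479)) = Add(Add(Rational(261, 476), Mul(Rational(3, 476), 61)), Mul(-3, 479)) = Add(Add(Rational(261, 476), Rational(183, 476)), -1437) = Add(Rational(111, 119), -1437) = Rational(-170892, 119)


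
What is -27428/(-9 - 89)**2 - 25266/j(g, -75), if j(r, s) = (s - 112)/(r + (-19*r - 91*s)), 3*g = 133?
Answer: 365618632723/448987 ≈ 8.1432e+5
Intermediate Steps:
g = 133/3 (g = (1/3)*133 = 133/3 ≈ 44.333)
j(r, s) = (-112 + s)/(-91*s - 18*r) (j(r, s) = (-112 + s)/(r + (-91*s - 19*r)) = (-112 + s)/(-91*s - 18*r))
-27428/(-9 - 89)**2 - 25266/j(g, -75) = -27428/(-9 - 89)**2 - 25266*(18*(133/3) + 91*(-75))/(112 - 1*(-75)) = -27428/((-98)**2) - 25266*(798 - 6825)/(112 + 75) = -27428/9604 - 25266/(187/(-6027)) = -27428*1/9604 - 25266/((-1/6027*187)) = -6857/2401 - 25266/(-187/6027) = -6857/2401 - 25266*(-6027/187) = -6857/2401 + 152278182/187 = 365618632723/448987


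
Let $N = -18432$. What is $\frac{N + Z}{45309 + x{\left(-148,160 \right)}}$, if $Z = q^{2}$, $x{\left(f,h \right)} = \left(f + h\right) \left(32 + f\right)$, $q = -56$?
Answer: $- \frac{15296}{43917} \approx -0.34829$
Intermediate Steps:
$x{\left(f,h \right)} = \left(32 + f\right) \left(f + h\right)$
$Z = 3136$ ($Z = \left(-56\right)^{2} = 3136$)
$\frac{N + Z}{45309 + x{\left(-148,160 \right)}} = \frac{-18432 + 3136}{45309 + \left(\left(-148\right)^{2} + 32 \left(-148\right) + 32 \cdot 160 - 23680\right)} = - \frac{15296}{45309 + \left(21904 - 4736 + 5120 - 23680\right)} = - \frac{15296}{45309 - 1392} = - \frac{15296}{43917}$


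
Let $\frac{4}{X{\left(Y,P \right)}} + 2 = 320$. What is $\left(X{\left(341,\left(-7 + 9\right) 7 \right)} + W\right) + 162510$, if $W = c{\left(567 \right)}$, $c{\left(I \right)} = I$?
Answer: $\frac{25929245}{159} \approx 1.6308 \cdot 10^{5}$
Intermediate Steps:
$X{\left(Y,P \right)} = \frac{2}{159}$ ($X{\left(Y,P \right)} = \frac{4}{-2 + 320} = \frac{4}{318} = 4 \cdot \frac{1}{318} = \frac{2}{159}$)
$W = 567$
$\left(X{\left(341,\left(-7 + 9\right) 7 \right)} + W\right) + 162510 = \left(\frac{2}{159} + 567\right) + 162510 = \frac{90155}{159} + 162510 = \frac{25929245}{159}$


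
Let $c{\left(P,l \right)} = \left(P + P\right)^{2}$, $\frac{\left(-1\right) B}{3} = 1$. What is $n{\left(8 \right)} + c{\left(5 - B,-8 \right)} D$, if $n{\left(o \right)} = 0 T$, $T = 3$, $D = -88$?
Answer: $-22528$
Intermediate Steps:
$B = -3$ ($B = \left(-3\right) 1 = -3$)
$n{\left(o \right)} = 0$ ($n{\left(o \right)} = 0 \cdot 3 = 0$)
$c{\left(P,l \right)} = 4 P^{2}$ ($c{\left(P,l \right)} = \left(2 P\right)^{2} = 4 P^{2}$)
$n{\left(8 \right)} + c{\left(5 - B,-8 \right)} D = 0 + 4 \left(5 - -3\right)^{2} \left(-88\right) = 0 + 4 \left(5 + 3\right)^{2} \left(-88\right) = 0 + 4 \cdot 8^{2} \left(-88\right) = 0 + 4 \cdot 64 \left(-88\right) = 0 + 256 \left(-88\right) = 0 - 22528 = -22528$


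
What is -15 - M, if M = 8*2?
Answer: -31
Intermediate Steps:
M = 16
-15 - M = -15 - 1*16 = -15 - 16 = -31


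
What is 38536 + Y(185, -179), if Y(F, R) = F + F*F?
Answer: 72946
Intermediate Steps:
Y(F, R) = F + F²
38536 + Y(185, -179) = 38536 + 185*(1 + 185) = 38536 + 185*186 = 38536 + 34410 = 72946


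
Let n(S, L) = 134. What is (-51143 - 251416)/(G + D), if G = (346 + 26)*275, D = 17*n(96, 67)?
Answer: -302559/104578 ≈ -2.8931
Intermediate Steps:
D = 2278 (D = 17*134 = 2278)
G = 102300 (G = 372*275 = 102300)
(-51143 - 251416)/(G + D) = (-51143 - 251416)/(102300 + 2278) = -302559/104578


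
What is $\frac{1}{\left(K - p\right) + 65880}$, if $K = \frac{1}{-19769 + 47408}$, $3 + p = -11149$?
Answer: $\frac{27639}{2129087449} \approx 1.2982 \cdot 10^{-5}$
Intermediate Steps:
$p = -11152$ ($p = -3 - 11149 = -11152$)
$K = \frac{1}{27639} \approx 3.6181 \cdot 10^{-5}$
$\frac{1}{\left(K - p\right) + 65880} = \frac{1}{\left(\frac{1}{27639} - -11152\right) + 65880} = \frac{1}{\left(\frac{1}{27639} + 11152\right) + 65880} = \frac{1}{\frac{308230129}{27639} + 65880} = \frac{1}{\frac{2129087449}{27639}} = \frac{27639}{2129087449}$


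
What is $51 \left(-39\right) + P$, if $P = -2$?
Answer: $-1991$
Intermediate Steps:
$51 \left(-39\right) + P = 51 \left(-39\right) - 2 = -1989 - 2 = -1991$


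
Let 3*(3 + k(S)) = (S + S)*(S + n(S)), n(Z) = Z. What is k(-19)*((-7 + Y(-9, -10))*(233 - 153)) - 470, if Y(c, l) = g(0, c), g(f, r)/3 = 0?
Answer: -805010/3 ≈ -2.6834e+5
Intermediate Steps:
g(f, r) = 0 (g(f, r) = 3*0 = 0)
Y(c, l) = 0
k(S) = -3 + 4*S²/3 (k(S) = -3 + ((S + S)*(S + S))/3 = -3 + ((2*S)*(2*S))/3 = -3 + (4*S²)/3 = -3 + 4*S²/3)
k(-19)*((-7 + Y(-9, -10))*(233 - 153)) - 470 = (-3 + (4/3)*(-19)²)*((-7 + 0)*(233 - 153)) - 470 = (-3 + (4/3)*361)*(-7*80) - 470 = (-3 + 1444/3)*(-560) - 470 = (1435/3)*(-560) - 470 = -803600/3 - 470 = -805010/3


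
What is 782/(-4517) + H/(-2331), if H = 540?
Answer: -473558/1169903 ≈ -0.40478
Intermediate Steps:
782/(-4517) + H/(-2331) = 782/(-4517) + 540/(-2331) = 782*(-1/4517) + 540*(-1/2331) = -782/4517 - 60/259 = -473558/1169903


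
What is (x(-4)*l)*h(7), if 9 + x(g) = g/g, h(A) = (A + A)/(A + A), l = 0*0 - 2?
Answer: 16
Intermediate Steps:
l = -2 (l = 0 - 2 = -2)
h(A) = 1 (h(A) = (2*A)/((2*A)) = (2*A)*(1/(2*A)) = 1)
x(g) = -8 (x(g) = -9 + g/g = -9 + 1 = -8)
(x(-4)*l)*h(7) = -8*(-2)*1 = 16*1 = 16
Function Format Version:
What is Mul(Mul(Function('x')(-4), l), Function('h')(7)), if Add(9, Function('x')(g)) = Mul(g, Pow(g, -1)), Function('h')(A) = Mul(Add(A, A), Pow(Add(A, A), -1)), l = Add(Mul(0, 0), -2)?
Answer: 16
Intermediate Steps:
l = -2 (l = Add(0, -2) = -2)
Function('h')(A) = 1 (Function('h')(A) = Mul(Mul(2, A), Pow(Mul(2, A), -1)) = Mul(Mul(2, A), Mul(Rational(1, 2), Pow(A, -1))) = 1)
Function('x')(g) = -8 (Function('x')(g) = Add(-9, Mul(g, Pow(g, -1))) = Add(-9, 1) = -8)
Mul(Mul(Function('x')(-4), l), Function('h')(7)) = Mul(Mul(-8, -2), 1) = Mul(16, 1) = 16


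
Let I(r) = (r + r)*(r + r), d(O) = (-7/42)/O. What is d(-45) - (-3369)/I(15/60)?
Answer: 3638521/270 ≈ 13476.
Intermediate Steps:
d(O) = -1/(6*O) (d(O) = (-7*1/42)/O = -1/(6*O))
I(r) = 4*r**2 (I(r) = (2*r)*(2*r) = 4*r**2)
d(-45) - (-3369)/I(15/60) = -1/6/(-45) - (-3369)/(4*(15/60)**2) = -1/6*(-1/45) - (-3369)/(4*(15*(1/60))**2) = 1/270 - (-3369)/(4*(1/4)**2) = 1/270 - (-3369)/(4*(1/16)) = 1/270 - (-3369)/1/4 = 1/270 - (-3369)*4 = 1/270 - 1*(-13476) = 1/270 + 13476 = 3638521/270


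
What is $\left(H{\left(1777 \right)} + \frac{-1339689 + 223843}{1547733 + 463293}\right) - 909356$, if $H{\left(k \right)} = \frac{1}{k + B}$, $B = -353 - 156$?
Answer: $- \frac{1159420953009155}{1274990484} \approx -9.0936 \cdot 10^{5}$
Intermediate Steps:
$B = -509$
$H{\left(k \right)} = \frac{1}{-509 + k}$ ($H{\left(k \right)} = \frac{1}{k - 509} = \frac{1}{-509 + k}$)
$\left(H{\left(1777 \right)} + \frac{-1339689 + 223843}{1547733 + 463293}\right) - 909356 = \left(\frac{1}{-509 + 1777} + \frac{-1339689 + 223843}{1547733 + 463293}\right) - 909356 = \left(\frac{1}{1268} - \frac{1115846}{2011026}\right) - 909356 = \left(\frac{1}{1268} - \frac{557923}{1005513}\right) - 909356 = - \frac{706440851}{1274990484} - 909356 = - \frac{1159420953009155}{1274990484}$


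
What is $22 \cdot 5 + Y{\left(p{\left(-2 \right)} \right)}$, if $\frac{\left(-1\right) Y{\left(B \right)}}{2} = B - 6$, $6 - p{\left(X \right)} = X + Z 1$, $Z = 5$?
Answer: $116$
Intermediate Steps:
$p{\left(X \right)} = 1 - X$ ($p{\left(X \right)} = 6 - \left(X + 5 \cdot 1\right) = 6 - \left(X + 5\right) = 6 - \left(5 + X\right) = 1 - X$)
$Y{\left(B \right)} = 12 - 2 B$ ($Y{\left(B \right)} = - 2 \left(B - 6\right) = - 2 \left(-6 + B\right) = 12 - 2 B$)
$22 \cdot 5 + Y{\left(p{\left(-2 \right)} \right)} = 22 \cdot 5 + \left(12 - 2 \left(1 - -2\right)\right) = 110 + \left(12 - 2 \left(1 + 2\right)\right) = 110 + \left(12 - 6\right) = 110 + 6 = 116$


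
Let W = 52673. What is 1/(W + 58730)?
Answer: 1/111403 ≈ 8.9764e-6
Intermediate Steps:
1/(W + 58730) = 1/(52673 + 58730) = 1/111403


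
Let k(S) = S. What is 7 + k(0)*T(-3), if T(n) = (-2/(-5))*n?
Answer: 7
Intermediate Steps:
T(n) = 2*n/5 (T(n) = (-2*(-1/5))*n = 2*n/5)
7 + k(0)*T(-3) = 7 + 0*((2/5)*(-3)) = 7 + 0*(-6/5) = 7 + 0 = 7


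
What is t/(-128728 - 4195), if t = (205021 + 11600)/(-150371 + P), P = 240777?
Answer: -216621/12017036738 ≈ -1.8026e-5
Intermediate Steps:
t = 216621/90406 (t = (205021 + 11600)/(-150371 + 240777) = 216621/90406 ≈ 2.3961)
t/(-128728 - 4195) = 216621/(90406*(-128728 - 4195)) = (216621/90406)/(-132923) = (216621/90406)*(-1/132923) = -216621/12017036738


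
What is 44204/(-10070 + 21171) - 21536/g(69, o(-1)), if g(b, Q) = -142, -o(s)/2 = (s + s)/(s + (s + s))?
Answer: 122674052/788171 ≈ 155.64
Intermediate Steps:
o(s) = -4/3 (o(s) = -2*(s + s)/(s + (s + s)) = -2*2*s/(s + 2*s) = -2*2*s/(3*s) = -2*2*s*1/(3*s) = -2*⅔ = -4/3)
44204/(-10070 + 21171) - 21536/g(69, o(-1)) = 44204/(-10070 + 21171) - 21536/(-142) = 44204/11101 - 21536*(-1/142) = 44204*(1/11101) + 10768/71 = 44204/11101 + 10768/71 = 122674052/788171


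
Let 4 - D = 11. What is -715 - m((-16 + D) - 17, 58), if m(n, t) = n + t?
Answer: -733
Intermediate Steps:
D = -7 (D = 4 - 1*11 = 4 - 11 = -7)
-715 - m((-16 + D) - 17, 58) = -715 - (((-16 - 7) - 17) + 58) = -715 - ((-23 - 17) + 58) = -715 - (-40 + 58) = -715 - 1*18 = -715 - 18 = -733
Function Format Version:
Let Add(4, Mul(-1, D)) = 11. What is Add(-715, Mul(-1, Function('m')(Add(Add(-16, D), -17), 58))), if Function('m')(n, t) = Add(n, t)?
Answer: -733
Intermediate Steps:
D = -7 (D = Add(4, Mul(-1, 11)) = Add(4, -11) = -7)
Add(-715, Mul(-1, Function('m')(Add(Add(-16, D), -17), 58))) = Add(-715, Mul(-1, Add(Add(Add(-16, -7), -17), 58))) = Add(-715, Mul(-1, Add(Add(-23, -17), 58))) = Add(-715, Mul(-1, Add(-40, 58))) = Add(-715, Mul(-1, 18)) = Add(-715, -18) = -733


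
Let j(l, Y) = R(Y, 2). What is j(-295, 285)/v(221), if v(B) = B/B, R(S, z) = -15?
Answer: -15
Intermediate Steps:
j(l, Y) = -15
v(B) = 1
j(-295, 285)/v(221) = -15/1 = -15*1 = -15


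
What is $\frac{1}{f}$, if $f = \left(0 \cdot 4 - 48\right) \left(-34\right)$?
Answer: $\frac{1}{1632} \approx 0.00061275$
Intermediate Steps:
$f = 1632$ ($f = \left(0 - 48\right) \left(-34\right) = \left(-48\right) \left(-34\right) = 1632$)
$\frac{1}{f} = \frac{1}{1632}$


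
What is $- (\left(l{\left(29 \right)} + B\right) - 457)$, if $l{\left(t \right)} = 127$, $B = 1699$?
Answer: $-1369$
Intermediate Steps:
$- (\left(l{\left(29 \right)} + B\right) - 457) = - (\left(127 + 1699\right) - 457) = - (1826 - 457) = \left(-1\right) 1369 = -1369$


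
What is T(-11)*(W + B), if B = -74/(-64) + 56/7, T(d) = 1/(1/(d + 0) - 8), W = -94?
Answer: 29865/2848 ≈ 10.486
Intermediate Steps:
T(d) = 1/(-8 + 1/d) (T(d) = 1/(1/d - 8) = 1/(-8 + 1/d))
B = 293/32 (B = -74*(-1/64) + 56*(1/7) = 37/32 + 8 = 293/32 ≈ 9.1563)
T(-11)*(W + B) = (-1*(-11)/(-1 + 8*(-11)))*(-94 + 293/32) = -1*(-11)/(-1 - 88)*(-2715/32) = -1*(-11)/(-89)*(-2715/32) = -1*(-11)*(-1/89)*(-2715/32) = -11/89*(-2715/32) = 29865/2848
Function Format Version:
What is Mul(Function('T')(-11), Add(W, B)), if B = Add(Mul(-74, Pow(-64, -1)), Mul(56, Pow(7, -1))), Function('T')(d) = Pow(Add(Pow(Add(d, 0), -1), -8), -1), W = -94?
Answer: Rational(29865, 2848) ≈ 10.486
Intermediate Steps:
Function('T')(d) = Pow(Add(-8, Pow(d, -1)), -1) (Function('T')(d) = Pow(Add(Pow(d, -1), -8), -1) = Pow(Add(-8, Pow(d, -1)), -1))
B = Rational(293, 32) (B = Add(Mul(-74, Rational(-1, 64)), Mul(56, Rational(1, 7))) = Add(Rational(37, 32), 8) = Rational(293, 32) ≈ 9.1563)
Mul(Function('T')(-11), Add(W, B)) = Mul(Mul(-1, -11, Pow(Add(-1, Mul(8, -11)), -1)), Add(-94, Rational(293, 32))) = Mul(Mul(-1, -11, Pow(Add(-1, -88), -1)), Rational(-2715, 32)) = Mul(Mul(-1, -11, Pow(-89, -1)), Rational(-2715, 32)) = Mul(Mul(-1, -11, Rational(-1, 89)), Rational(-2715, 32)) = Mul(Rational(-11, 89), Rational(-2715, 32)) = Rational(29865, 2848)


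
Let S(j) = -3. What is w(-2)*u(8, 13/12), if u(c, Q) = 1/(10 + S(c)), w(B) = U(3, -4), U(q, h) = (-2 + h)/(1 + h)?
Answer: 2/7 ≈ 0.28571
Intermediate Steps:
U(q, h) = (-2 + h)/(1 + h)
w(B) = 2 (w(B) = (-2 - 4)/(1 - 4) = -6/(-3) = -1/3*(-6) = 2)
u(c, Q) = 1/7 (u(c, Q) = 1/(10 - 3) = 1/7)
w(-2)*u(8, 13/12) = 2*(1/7) = 2/7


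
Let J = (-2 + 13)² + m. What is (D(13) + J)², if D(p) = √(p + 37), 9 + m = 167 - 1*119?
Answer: 25650 + 1600*√2 ≈ 27913.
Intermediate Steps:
m = 39 (m = -9 + (167 - 1*119) = -9 + (167 - 119) = -9 + 48 = 39)
D(p) = √(37 + p)
J = 160 (J = (-2 + 13)² + 39 = 11² + 39 = 121 + 39 = 160)
(D(13) + J)² = (√(37 + 13) + 160)² = (√50 + 160)² = (5*√2 + 160)² = (160 + 5*√2)²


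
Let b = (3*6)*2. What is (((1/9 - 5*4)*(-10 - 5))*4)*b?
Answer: 42960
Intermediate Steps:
b = 36 (b = 18*2 = 36)
(((1/9 - 5*4)*(-10 - 5))*4)*b = (((1/9 - 5*4)*(-10 - 5))*4)*36 = (((1/9 - 20)*(-15))*4)*36 = (-179/9*(-15)*4)*36 = ((895/3)*4)*36 = (3580/3)*36 = 42960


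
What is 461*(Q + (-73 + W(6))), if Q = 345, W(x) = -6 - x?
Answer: 119860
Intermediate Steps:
461*(Q + (-73 + W(6))) = 461*(345 + (-73 + (-6 - 1*6))) = 461*(345 + (-73 + (-6 - 6))) = 461*(345 + (-73 - 12)) = 461*(345 - 85) = 461*260 = 119860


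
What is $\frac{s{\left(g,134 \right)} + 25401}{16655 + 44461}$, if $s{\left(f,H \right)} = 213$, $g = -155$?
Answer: $\frac{4269}{10186} \approx 0.4191$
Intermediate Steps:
$\frac{s{\left(g,134 \right)} + 25401}{16655 + 44461} = \frac{213 + 25401}{16655 + 44461} = \frac{25614}{61116} = 25614 \cdot \frac{1}{61116} = \frac{4269}{10186}$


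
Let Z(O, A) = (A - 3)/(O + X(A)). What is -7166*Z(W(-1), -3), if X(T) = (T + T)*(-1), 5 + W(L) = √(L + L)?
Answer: 14332 - 14332*I*√2 ≈ 14332.0 - 20269.0*I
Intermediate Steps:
W(L) = -5 + √2*√L (W(L) = -5 + √(L + L) = -5 + √(2*L) = -5 + √2*√L)
X(T) = -2*T (X(T) = (2*T)*(-1) = -2*T)
Z(O, A) = (-3 + A)/(O - 2*A) (Z(O, A) = (A - 3)/(O - 2*A) = (-3 + A)/(O - 2*A))
-7166*Z(W(-1), -3) = -7166*(3 - 1*(-3))/(-(-5 + √2*√(-1)) + 2*(-3)) = -7166*(3 + 3)/(-(-5 + √2*I) - 6) = -7166*6/(-(-5 + I*√2) - 6) = -7166*6/((5 - I*√2) - 6) = -7166*6/(-1 - I*√2) = -42996/(-1 - I*√2)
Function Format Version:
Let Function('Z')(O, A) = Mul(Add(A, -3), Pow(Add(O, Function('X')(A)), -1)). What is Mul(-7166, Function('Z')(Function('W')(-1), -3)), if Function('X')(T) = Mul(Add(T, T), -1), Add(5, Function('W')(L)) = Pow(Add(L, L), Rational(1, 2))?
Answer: Add(14332, Mul(-14332, I, Pow(2, Rational(1, 2)))) ≈ Add(14332., Mul(-20269., I))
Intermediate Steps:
Function('W')(L) = Add(-5, Mul(Pow(2, Rational(1, 2)), Pow(L, Rational(1, 2)))) (Function('W')(L) = Add(-5, Pow(Add(L, L), Rational(1, 2))) = Add(-5, Pow(Mul(2, L), Rational(1, 2))) = Add(-5, Mul(Pow(2, Rational(1, 2)), Pow(L, Rational(1, 2)))))
Function('X')(T) = Mul(-2, T) (Function('X')(T) = Mul(Mul(2, T), -1) = Mul(-2, T))
Function('Z')(O, A) = Mul(Pow(Add(O, Mul(-2, A)), -1), Add(-3, A)) (Function('Z')(O, A) = Mul(Add(A, -3), Pow(Add(O, Mul(-2, A)), -1)) = Mul(Add(-3, A), Pow(Add(O, Mul(-2, A)), -1)) = Mul(Pow(Add(O, Mul(-2, A)), -1), Add(-3, A)))
Mul(-7166, Function('Z')(Function('W')(-1), -3)) = Mul(-7166, Mul(Pow(Add(Mul(-1, Add(-5, Mul(Pow(2, Rational(1, 2)), Pow(-1, Rational(1, 2))))), Mul(2, -3)), -1), Add(3, Mul(-1, -3)))) = Mul(-7166, Mul(Pow(Add(Mul(-1, Add(-5, Mul(Pow(2, Rational(1, 2)), I))), -6), -1), Add(3, 3))) = Mul(-7166, Mul(Pow(Add(Mul(-1, Add(-5, Mul(I, Pow(2, Rational(1, 2))))), -6), -1), 6)) = Mul(-7166, Mul(Pow(Add(Add(5, Mul(-1, I, Pow(2, Rational(1, 2)))), -6), -1), 6)) = Mul(-7166, Mul(Pow(Add(-1, Mul(-1, I, Pow(2, Rational(1, 2)))), -1), 6)) = Mul(-7166, Mul(6, Pow(Add(-1, Mul(-1, I, Pow(2, Rational(1, 2)))), -1))) = Mul(-42996, Pow(Add(-1, Mul(-1, I, Pow(2, Rational(1, 2)))), -1))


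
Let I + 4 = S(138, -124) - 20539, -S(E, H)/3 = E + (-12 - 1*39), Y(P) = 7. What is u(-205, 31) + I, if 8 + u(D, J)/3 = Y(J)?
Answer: -20807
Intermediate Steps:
u(D, J) = -3 (u(D, J) = -24 + 3*7 = -24 + 21 = -3)
S(E, H) = 153 - 3*E (S(E, H) = -3*(E + (-12 - 1*39)) = -3*(E + (-12 - 39)) = -3*(E - 51) = -3*(-51 + E) = 153 - 3*E)
I = -20804 (I = -4 + ((153 - 3*138) - 20539) = -4 + ((153 - 414) - 20539) = -4 + (-261 - 20539) = -4 - 20800 = -20804)
u(-205, 31) + I = -3 - 20804 = -20807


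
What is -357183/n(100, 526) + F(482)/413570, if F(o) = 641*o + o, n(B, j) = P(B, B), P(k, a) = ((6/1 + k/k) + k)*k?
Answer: -14440912251/442519900 ≈ -32.633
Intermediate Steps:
P(k, a) = k*(7 + k) (P(k, a) = ((6*1 + 1) + k)*k = ((6 + 1) + k)*k = (7 + k)*k = k*(7 + k))
n(B, j) = B*(7 + B)
F(o) = 642*o
-357183/n(100, 526) + F(482)/413570 = -357183*1/(100*(7 + 100)) + (642*482)/413570 = -357183/(100*107) + 309444*(1/413570) = -357183/10700 + 154722/206785 = -14440912251/442519900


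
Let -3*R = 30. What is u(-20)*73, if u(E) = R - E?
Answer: 730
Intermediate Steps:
R = -10 (R = -1/3*30 = -10)
u(E) = -10 - E
u(-20)*73 = (-10 - 1*(-20))*73 = (-10 + 20)*73 = 10*73 = 730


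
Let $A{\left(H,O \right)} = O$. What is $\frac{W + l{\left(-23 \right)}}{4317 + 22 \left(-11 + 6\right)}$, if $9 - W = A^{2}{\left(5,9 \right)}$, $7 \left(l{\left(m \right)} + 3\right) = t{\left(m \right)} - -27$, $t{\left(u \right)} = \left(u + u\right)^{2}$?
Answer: $\frac{1618}{29449} \approx 0.054942$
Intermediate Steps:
$t{\left(u \right)} = 4 u^{2}$ ($t{\left(u \right)} = \left(2 u\right)^{2} = 4 u^{2}$)
$l{\left(m \right)} = \frac{6}{7} + \frac{4 m^{2}}{7}$ ($l{\left(m \right)} = -3 + \frac{4 m^{2} - -27}{7} = -3 + \frac{4 m^{2} + 27}{7} = -3 + \frac{27 + 4 m^{2}}{7} = -3 + \left(\frac{27}{7} + \frac{4 m^{2}}{7}\right) = \frac{6}{7} + \frac{4 m^{2}}{7}$)
$W = -72$ ($W = 9 - 9^{2} = 9 - 81 = -72$)
$\frac{W + l{\left(-23 \right)}}{4317 + 22 \left(-11 + 6\right)} = \frac{-72 + \left(\frac{6}{7} + \frac{4 \left(-23\right)^{2}}{7}\right)}{4317 + 22 \left(-11 + 6\right)} = \frac{-72 + \left(\frac{6}{7} + \frac{4}{7} \cdot 529\right)}{4317 + 22 \left(-5\right)} = \frac{-72 + \left(\frac{6}{7} + \frac{2116}{7}\right)}{4317 - 110} = \frac{-72 + \frac{2122}{7}}{4207} = \frac{1618}{7} \cdot \frac{1}{4207} = \frac{1618}{29449}$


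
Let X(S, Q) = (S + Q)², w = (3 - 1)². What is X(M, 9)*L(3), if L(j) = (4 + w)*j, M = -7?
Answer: 96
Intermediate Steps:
w = 4 (w = 2² = 4)
X(S, Q) = (Q + S)²
L(j) = 8*j (L(j) = (4 + 4)*j = 8*j)
X(M, 9)*L(3) = (9 - 7)²*(8*3) = 2²*24 = 4*24 = 96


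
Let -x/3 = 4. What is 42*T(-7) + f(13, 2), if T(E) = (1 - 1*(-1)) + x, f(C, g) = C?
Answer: -407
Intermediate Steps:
x = -12 (x = -3*4 = -12)
T(E) = -10 (T(E) = (1 - 1*(-1)) - 12 = (1 + 1) - 12 = 2 - 12 = -10)
42*T(-7) + f(13, 2) = 42*(-10) + 13 = -420 + 13 = -407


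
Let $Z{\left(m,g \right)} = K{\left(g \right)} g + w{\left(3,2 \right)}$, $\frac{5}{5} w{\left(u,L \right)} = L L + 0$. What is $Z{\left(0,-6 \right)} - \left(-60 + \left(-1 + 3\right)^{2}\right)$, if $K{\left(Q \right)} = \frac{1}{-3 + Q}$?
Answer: $\frac{182}{3} \approx 60.667$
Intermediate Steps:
$w{\left(u,L \right)} = L^{2}$ ($w{\left(u,L \right)} = L L + 0 = L^{2} + 0 = L^{2}$)
$Z{\left(m,g \right)} = 4 + \frac{g}{-3 + g}$ ($Z{\left(m,g \right)} = \frac{g}{-3 + g} + 2^{2} = \frac{g}{-3 + g} + 4 = 4 + \frac{g}{-3 + g}$)
$Z{\left(0,-6 \right)} - \left(-60 + \left(-1 + 3\right)^{2}\right) = \frac{-12 + 5 \left(-6\right)}{-3 - 6} - \left(-60 + \left(-1 + 3\right)^{2}\right) = \frac{-12 - 30}{-9} - \left(-60 + 2^{2}\right) = \left(- \frac{1}{9}\right) \left(-42\right) - \left(-60 + 4\right) = \frac{14}{3} - -56 = \frac{14}{3} + 56 = \frac{182}{3}$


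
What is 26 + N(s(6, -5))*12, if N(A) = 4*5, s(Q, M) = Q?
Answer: 266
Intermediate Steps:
N(A) = 20
26 + N(s(6, -5))*12 = 26 + 20*12 = 26 + 240 = 266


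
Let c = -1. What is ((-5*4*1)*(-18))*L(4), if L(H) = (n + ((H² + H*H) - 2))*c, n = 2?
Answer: -11520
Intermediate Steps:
L(H) = -2*H² (L(H) = (2 + ((H² + H*H) - 2))*(-1) = (2 + ((H² + H²) - 2))*(-1) = (2 + (2*H² - 2))*(-1) = (2 + (-2 + 2*H²))*(-1) = (2*H²)*(-1) = -2*H²)
((-5*4*1)*(-18))*L(4) = ((-5*4*1)*(-18))*(-2*4²) = (-20*1*(-18))*(-2*16) = -20*(-18)*(-32) = 360*(-32) = -11520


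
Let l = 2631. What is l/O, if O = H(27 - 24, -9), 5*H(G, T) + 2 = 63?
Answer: 13155/61 ≈ 215.66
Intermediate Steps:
H(G, T) = 61/5 (H(G, T) = -⅖ + (⅕)*63 = -⅖ + 63/5 = 61/5)
O = 61/5 ≈ 12.200
l/O = 2631/(61/5) = 2631*(5/61) = 13155/61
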